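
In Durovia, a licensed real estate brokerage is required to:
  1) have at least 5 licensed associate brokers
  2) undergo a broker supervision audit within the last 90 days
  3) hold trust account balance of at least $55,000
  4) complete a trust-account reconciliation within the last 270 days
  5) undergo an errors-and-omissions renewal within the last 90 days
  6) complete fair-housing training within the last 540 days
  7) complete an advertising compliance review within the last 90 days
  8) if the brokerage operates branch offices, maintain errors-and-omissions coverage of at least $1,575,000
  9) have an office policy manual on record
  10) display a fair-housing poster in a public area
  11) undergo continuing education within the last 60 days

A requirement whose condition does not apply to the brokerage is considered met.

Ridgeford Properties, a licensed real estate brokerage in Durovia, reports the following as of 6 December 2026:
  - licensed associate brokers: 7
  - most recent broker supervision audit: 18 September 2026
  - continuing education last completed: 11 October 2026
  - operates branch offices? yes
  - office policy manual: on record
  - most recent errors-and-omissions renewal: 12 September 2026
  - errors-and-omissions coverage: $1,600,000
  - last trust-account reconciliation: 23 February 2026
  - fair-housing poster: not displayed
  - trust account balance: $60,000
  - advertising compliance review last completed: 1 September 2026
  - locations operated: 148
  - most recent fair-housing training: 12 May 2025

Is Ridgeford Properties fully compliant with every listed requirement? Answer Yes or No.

1. licensed associate brokers 7 ≥ 5 → met
2. broker supervision audit 79 days ago vs limit 90 → met
3. trust account balance $60,000 ≥ $55,000 → met
4. trust-account reconciliation 286 days ago vs limit 270 → not met
5. errors-and-omissions renewal 85 days ago vs limit 90 → met
6. fair-housing training 573 days ago vs limit 540 → not met
7. advertising compliance review 96 days ago vs limit 90 → not met
8. condition 'operates branch offices' holds; errors-and-omissions coverage $1,600,000 ≥ $1,575,000 → met
9. office policy manual present → met
10. fair-housing poster absent → not met
11. continuing education 56 days ago vs limit 60 → met
Not met: 4, 6, 7, 10

No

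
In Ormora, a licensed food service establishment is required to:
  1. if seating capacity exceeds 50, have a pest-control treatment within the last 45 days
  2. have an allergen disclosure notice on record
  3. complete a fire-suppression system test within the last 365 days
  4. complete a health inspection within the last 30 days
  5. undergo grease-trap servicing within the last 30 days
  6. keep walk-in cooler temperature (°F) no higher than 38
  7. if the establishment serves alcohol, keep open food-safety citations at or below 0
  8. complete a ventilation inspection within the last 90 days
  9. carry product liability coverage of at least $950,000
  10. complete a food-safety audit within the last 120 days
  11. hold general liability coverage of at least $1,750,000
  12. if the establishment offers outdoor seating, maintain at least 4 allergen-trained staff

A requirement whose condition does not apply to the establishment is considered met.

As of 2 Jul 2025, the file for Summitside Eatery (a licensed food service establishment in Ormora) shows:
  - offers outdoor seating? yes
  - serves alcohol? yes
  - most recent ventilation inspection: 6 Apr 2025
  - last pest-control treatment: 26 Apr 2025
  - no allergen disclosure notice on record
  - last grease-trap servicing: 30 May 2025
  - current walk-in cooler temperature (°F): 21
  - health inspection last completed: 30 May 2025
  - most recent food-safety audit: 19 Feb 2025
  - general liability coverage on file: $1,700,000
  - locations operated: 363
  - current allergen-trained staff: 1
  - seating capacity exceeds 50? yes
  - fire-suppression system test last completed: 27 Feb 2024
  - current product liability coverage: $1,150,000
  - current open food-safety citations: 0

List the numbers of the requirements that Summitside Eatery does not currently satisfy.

1. condition 'seating capacity exceeds 50' holds; pest-control treatment 67 days ago vs limit 45 → not met
2. allergen disclosure notice absent → not met
3. fire-suppression system test 491 days ago vs limit 365 → not met
4. health inspection 33 days ago vs limit 30 → not met
5. grease-trap servicing 33 days ago vs limit 30 → not met
6. walk-in cooler temperature (°F) 21 ≤ 38 → met
7. condition 'serves alcohol' holds; open food-safety citations 0 ≤ 0 → met
8. ventilation inspection 87 days ago vs limit 90 → met
9. product liability coverage $1,150,000 ≥ $950,000 → met
10. food-safety audit 133 days ago vs limit 120 → not met
11. general liability coverage $1,700,000 < $1,750,000 → not met
12. condition 'offers outdoor seating' holds; allergen-trained staff 1 < 4 → not met
Not met: 1, 2, 3, 4, 5, 10, 11, 12

1, 2, 3, 4, 5, 10, 11, 12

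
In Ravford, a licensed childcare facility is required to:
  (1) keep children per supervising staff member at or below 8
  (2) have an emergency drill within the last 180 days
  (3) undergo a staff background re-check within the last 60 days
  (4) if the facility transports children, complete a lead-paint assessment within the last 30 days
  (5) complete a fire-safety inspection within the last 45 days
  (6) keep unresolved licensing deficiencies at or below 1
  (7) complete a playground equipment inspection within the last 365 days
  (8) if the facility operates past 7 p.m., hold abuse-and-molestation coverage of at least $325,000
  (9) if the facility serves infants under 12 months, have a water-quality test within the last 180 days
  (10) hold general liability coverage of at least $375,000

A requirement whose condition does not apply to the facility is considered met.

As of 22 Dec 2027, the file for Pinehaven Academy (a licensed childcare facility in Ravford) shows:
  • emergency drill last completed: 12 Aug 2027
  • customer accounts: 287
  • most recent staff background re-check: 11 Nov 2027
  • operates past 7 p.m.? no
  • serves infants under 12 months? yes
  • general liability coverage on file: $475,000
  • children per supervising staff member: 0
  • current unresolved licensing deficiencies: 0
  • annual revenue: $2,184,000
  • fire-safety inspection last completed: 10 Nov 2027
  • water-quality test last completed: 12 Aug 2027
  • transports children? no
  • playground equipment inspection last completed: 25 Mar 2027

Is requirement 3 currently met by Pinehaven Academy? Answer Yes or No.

3. staff background re-check 41 days ago vs limit 60 → met

Yes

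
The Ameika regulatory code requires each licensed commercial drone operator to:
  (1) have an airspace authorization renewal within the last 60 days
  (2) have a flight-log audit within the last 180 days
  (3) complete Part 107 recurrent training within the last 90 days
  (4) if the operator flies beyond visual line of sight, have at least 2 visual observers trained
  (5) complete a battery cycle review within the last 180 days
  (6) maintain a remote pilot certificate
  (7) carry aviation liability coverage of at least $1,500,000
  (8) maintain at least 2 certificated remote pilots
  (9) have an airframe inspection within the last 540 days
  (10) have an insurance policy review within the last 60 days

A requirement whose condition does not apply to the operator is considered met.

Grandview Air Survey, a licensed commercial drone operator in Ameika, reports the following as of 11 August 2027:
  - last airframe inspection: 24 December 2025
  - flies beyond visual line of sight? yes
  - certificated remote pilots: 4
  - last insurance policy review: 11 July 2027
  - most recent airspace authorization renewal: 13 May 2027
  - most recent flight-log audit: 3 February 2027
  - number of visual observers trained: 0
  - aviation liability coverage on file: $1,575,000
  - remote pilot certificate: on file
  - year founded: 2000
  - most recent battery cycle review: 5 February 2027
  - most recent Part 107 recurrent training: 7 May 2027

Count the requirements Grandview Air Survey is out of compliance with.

6

1. airspace authorization renewal 90 days ago vs limit 60 → not met
2. flight-log audit 189 days ago vs limit 180 → not met
3. Part 107 recurrent training 96 days ago vs limit 90 → not met
4. condition 'flies beyond visual line of sight' holds; visual observers trained 0 < 2 → not met
5. battery cycle review 187 days ago vs limit 180 → not met
6. remote pilot certificate present → met
7. aviation liability coverage $1,575,000 ≥ $1,500,000 → met
8. certificated remote pilots 4 ≥ 2 → met
9. airframe inspection 595 days ago vs limit 540 → not met
10. insurance policy review 31 days ago vs limit 60 → met
Not met: 6 of 10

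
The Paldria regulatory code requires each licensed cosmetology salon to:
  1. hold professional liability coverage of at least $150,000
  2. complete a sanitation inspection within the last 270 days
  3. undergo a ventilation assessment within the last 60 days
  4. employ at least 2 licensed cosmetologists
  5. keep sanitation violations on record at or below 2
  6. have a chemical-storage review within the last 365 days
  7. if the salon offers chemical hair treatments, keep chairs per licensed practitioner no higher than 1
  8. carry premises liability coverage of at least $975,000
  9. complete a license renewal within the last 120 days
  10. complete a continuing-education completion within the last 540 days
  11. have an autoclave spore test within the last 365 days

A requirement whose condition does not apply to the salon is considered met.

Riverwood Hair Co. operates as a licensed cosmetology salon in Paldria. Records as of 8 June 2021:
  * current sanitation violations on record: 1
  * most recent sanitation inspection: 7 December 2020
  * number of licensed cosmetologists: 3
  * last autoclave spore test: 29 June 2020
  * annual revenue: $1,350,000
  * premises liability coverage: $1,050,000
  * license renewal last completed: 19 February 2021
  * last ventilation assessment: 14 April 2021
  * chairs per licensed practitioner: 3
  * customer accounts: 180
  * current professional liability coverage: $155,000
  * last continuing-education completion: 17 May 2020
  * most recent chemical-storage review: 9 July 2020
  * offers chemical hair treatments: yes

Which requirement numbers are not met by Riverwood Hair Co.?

1. professional liability coverage $155,000 ≥ $150,000 → met
2. sanitation inspection 183 days ago vs limit 270 → met
3. ventilation assessment 55 days ago vs limit 60 → met
4. licensed cosmetologists 3 ≥ 2 → met
5. sanitation violations on record 1 ≤ 2 → met
6. chemical-storage review 334 days ago vs limit 365 → met
7. condition 'offers chemical hair treatments' holds; chairs per licensed practitioner 3 > 1 → not met
8. premises liability coverage $1,050,000 ≥ $975,000 → met
9. license renewal 109 days ago vs limit 120 → met
10. continuing-education completion 387 days ago vs limit 540 → met
11. autoclave spore test 344 days ago vs limit 365 → met
Not met: 7

7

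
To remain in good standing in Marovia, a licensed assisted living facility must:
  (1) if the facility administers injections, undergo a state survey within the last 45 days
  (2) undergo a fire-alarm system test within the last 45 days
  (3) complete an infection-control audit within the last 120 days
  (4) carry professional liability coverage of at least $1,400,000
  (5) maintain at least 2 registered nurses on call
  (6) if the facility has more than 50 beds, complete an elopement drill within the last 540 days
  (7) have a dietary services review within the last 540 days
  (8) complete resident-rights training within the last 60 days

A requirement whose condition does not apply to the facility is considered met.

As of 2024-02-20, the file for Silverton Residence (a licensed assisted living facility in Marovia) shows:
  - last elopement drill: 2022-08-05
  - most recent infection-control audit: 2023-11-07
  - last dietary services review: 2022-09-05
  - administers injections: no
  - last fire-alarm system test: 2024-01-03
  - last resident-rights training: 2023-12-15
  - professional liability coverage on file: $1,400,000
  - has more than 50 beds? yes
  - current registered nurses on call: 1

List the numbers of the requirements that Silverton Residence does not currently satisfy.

2, 5, 6, 8

1. condition 'administers injections' does not hold → requirement n/a → met
2. fire-alarm system test 48 days ago vs limit 45 → not met
3. infection-control audit 105 days ago vs limit 120 → met
4. professional liability coverage $1,400,000 ≥ $1,400,000 → met
5. registered nurses on call 1 < 2 → not met
6. condition 'has more than 50 beds' holds; elopement drill 564 days ago vs limit 540 → not met
7. dietary services review 533 days ago vs limit 540 → met
8. resident-rights training 67 days ago vs limit 60 → not met
Not met: 2, 5, 6, 8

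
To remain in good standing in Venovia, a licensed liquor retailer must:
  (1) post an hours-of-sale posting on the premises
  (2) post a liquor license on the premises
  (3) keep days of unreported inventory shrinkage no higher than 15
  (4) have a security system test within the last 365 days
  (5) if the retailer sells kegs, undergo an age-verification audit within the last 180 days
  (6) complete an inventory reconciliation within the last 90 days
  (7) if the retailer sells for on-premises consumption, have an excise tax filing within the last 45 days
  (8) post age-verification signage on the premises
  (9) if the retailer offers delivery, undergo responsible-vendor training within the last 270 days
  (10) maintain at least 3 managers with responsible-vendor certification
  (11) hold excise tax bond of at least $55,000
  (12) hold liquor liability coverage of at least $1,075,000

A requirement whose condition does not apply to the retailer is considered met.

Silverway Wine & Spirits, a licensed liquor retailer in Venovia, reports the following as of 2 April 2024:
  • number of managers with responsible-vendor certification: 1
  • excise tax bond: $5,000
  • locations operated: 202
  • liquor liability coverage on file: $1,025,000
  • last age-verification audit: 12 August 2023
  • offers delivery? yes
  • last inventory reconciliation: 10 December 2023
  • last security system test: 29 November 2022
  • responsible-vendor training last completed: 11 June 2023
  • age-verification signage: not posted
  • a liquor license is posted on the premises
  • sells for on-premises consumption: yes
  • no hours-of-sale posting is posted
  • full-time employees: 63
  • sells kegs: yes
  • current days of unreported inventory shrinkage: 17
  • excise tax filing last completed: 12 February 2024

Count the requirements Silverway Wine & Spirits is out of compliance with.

1. hours-of-sale posting absent → not met
2. liquor license present → met
3. days of unreported inventory shrinkage 17 > 15 → not met
4. security system test 490 days ago vs limit 365 → not met
5. condition 'sells kegs' holds; age-verification audit 234 days ago vs limit 180 → not met
6. inventory reconciliation 114 days ago vs limit 90 → not met
7. condition 'sells for on-premises consumption' holds; excise tax filing 50 days ago vs limit 45 → not met
8. age-verification signage absent → not met
9. condition 'offers delivery' holds; responsible-vendor training 296 days ago vs limit 270 → not met
10. managers with responsible-vendor certification 1 < 3 → not met
11. excise tax bond $5,000 < $55,000 → not met
12. liquor liability coverage $1,025,000 < $1,075,000 → not met
Not met: 11 of 12

11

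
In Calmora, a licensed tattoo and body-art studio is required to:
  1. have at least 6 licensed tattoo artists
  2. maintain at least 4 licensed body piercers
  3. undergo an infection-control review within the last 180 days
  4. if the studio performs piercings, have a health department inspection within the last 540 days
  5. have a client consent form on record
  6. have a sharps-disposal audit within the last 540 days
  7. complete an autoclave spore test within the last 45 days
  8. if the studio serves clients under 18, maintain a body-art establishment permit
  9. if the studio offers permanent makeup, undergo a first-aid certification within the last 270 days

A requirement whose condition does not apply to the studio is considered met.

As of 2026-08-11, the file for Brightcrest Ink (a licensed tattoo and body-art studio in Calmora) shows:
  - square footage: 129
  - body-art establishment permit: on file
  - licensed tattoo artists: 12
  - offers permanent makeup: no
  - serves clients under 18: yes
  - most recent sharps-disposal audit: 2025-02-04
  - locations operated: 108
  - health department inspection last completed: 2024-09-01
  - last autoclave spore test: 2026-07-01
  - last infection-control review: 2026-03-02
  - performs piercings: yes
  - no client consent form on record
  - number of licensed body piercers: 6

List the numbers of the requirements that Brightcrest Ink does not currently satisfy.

4, 5, 6

1. licensed tattoo artists 12 ≥ 6 → met
2. licensed body piercers 6 ≥ 4 → met
3. infection-control review 162 days ago vs limit 180 → met
4. condition 'performs piercings' holds; health department inspection 709 days ago vs limit 540 → not met
5. client consent form absent → not met
6. sharps-disposal audit 553 days ago vs limit 540 → not met
7. autoclave spore test 41 days ago vs limit 45 → met
8. condition 'serves clients under 18' holds; body-art establishment permit present → met
9. condition 'offers permanent makeup' does not hold → requirement n/a → met
Not met: 4, 5, 6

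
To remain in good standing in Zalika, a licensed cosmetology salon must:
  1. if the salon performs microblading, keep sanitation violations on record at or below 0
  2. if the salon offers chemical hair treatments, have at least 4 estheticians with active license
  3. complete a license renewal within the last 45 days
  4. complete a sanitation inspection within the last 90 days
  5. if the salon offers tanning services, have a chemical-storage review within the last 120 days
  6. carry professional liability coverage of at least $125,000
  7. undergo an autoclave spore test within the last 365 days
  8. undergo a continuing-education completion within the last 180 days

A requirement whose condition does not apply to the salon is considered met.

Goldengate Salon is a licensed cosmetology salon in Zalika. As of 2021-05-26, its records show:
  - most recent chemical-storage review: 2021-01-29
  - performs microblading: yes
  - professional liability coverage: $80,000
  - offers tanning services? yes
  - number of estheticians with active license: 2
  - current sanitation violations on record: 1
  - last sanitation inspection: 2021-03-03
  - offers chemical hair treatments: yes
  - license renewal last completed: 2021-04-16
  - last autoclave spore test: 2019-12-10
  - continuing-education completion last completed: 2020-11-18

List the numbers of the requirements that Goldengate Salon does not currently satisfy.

1. condition 'performs microblading' holds; sanitation violations on record 1 > 0 → not met
2. condition 'offers chemical hair treatments' holds; estheticians with active license 2 < 4 → not met
3. license renewal 40 days ago vs limit 45 → met
4. sanitation inspection 84 days ago vs limit 90 → met
5. condition 'offers tanning services' holds; chemical-storage review 117 days ago vs limit 120 → met
6. professional liability coverage $80,000 < $125,000 → not met
7. autoclave spore test 533 days ago vs limit 365 → not met
8. continuing-education completion 189 days ago vs limit 180 → not met
Not met: 1, 2, 6, 7, 8

1, 2, 6, 7, 8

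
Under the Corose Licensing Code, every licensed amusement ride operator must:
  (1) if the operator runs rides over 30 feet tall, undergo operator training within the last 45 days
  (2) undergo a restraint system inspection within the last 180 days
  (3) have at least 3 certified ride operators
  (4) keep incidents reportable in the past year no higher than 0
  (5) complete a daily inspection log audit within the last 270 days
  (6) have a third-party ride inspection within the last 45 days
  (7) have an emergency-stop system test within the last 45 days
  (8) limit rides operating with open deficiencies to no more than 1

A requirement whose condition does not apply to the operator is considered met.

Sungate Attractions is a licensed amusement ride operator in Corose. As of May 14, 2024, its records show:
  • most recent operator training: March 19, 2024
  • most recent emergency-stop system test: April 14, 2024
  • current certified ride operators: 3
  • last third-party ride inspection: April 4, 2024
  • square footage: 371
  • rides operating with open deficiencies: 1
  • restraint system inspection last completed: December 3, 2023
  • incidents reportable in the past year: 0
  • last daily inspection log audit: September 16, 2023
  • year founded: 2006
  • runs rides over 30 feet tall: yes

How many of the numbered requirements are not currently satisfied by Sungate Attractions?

1

1. condition 'runs rides over 30 feet tall' holds; operator training 56 days ago vs limit 45 → not met
2. restraint system inspection 163 days ago vs limit 180 → met
3. certified ride operators 3 ≥ 3 → met
4. incidents reportable in the past year 0 ≤ 0 → met
5. daily inspection log audit 241 days ago vs limit 270 → met
6. third-party ride inspection 40 days ago vs limit 45 → met
7. emergency-stop system test 30 days ago vs limit 45 → met
8. rides operating with open deficiencies 1 ≤ 1 → met
Not met: 1 of 8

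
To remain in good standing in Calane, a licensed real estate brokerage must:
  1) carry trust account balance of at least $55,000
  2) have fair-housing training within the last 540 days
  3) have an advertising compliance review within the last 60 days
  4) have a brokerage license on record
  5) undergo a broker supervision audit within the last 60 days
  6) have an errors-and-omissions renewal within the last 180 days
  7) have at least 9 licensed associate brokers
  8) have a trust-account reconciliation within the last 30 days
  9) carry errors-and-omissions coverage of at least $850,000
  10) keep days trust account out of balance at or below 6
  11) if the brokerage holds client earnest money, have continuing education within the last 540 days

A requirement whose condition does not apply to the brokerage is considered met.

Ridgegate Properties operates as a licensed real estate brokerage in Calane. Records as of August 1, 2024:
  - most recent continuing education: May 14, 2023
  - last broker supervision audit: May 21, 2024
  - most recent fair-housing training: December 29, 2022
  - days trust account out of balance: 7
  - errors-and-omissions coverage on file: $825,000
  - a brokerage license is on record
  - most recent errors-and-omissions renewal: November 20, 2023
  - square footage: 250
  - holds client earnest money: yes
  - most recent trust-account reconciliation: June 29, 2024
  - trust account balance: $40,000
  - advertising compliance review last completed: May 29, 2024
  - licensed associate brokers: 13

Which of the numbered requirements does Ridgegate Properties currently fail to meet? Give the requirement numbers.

1. trust account balance $40,000 < $55,000 → not met
2. fair-housing training 581 days ago vs limit 540 → not met
3. advertising compliance review 64 days ago vs limit 60 → not met
4. brokerage license present → met
5. broker supervision audit 72 days ago vs limit 60 → not met
6. errors-and-omissions renewal 255 days ago vs limit 180 → not met
7. licensed associate brokers 13 ≥ 9 → met
8. trust-account reconciliation 33 days ago vs limit 30 → not met
9. errors-and-omissions coverage $825,000 < $850,000 → not met
10. days trust account out of balance 7 > 6 → not met
11. condition 'holds client earnest money' holds; continuing education 445 days ago vs limit 540 → met
Not met: 1, 2, 3, 5, 6, 8, 9, 10

1, 2, 3, 5, 6, 8, 9, 10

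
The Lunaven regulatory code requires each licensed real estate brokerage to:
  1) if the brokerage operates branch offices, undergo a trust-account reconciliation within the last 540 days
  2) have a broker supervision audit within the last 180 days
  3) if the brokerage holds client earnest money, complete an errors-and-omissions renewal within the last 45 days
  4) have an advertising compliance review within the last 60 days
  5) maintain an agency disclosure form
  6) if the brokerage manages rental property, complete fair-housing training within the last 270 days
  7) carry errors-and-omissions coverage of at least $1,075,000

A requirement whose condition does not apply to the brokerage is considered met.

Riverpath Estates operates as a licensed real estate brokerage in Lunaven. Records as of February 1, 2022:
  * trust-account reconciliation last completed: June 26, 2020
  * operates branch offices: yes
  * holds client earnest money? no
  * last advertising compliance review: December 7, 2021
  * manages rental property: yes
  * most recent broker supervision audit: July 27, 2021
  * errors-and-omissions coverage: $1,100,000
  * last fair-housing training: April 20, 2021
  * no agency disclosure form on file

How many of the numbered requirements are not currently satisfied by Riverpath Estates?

1. condition 'operates branch offices' holds; trust-account reconciliation 585 days ago vs limit 540 → not met
2. broker supervision audit 189 days ago vs limit 180 → not met
3. condition 'holds client earnest money' does not hold → requirement n/a → met
4. advertising compliance review 56 days ago vs limit 60 → met
5. agency disclosure form absent → not met
6. condition 'manages rental property' holds; fair-housing training 287 days ago vs limit 270 → not met
7. errors-and-omissions coverage $1,100,000 ≥ $1,075,000 → met
Not met: 4 of 7

4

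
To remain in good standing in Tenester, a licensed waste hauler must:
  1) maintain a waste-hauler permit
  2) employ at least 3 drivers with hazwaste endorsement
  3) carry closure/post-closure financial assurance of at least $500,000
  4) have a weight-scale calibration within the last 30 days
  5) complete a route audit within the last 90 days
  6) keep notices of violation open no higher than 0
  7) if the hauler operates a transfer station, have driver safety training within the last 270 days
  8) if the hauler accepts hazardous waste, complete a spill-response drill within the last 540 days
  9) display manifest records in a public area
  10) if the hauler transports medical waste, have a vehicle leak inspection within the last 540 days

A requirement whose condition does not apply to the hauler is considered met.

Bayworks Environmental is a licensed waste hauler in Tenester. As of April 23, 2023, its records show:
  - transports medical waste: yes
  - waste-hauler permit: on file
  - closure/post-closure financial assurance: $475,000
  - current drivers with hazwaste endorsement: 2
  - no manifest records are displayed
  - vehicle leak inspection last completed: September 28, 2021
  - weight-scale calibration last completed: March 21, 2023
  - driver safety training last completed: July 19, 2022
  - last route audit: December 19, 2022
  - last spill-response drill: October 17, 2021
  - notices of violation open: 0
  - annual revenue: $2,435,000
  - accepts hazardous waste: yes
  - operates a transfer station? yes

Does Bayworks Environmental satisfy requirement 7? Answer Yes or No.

7. condition 'operates a transfer station' holds; driver safety training 278 days ago vs limit 270 → not met

No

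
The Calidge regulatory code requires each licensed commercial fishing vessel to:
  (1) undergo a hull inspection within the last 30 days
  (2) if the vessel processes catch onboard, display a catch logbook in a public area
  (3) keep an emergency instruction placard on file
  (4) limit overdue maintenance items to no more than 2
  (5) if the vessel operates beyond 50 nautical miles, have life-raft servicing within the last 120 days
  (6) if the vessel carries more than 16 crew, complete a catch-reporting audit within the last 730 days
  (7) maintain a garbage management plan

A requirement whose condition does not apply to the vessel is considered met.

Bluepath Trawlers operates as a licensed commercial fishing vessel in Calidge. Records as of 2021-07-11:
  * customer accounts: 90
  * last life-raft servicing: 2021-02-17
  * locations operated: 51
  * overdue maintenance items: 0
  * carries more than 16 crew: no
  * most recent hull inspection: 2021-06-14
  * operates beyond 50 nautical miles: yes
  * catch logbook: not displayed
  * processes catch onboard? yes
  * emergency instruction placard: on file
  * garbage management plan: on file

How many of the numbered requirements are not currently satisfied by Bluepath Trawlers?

2

1. hull inspection 27 days ago vs limit 30 → met
2. condition 'processes catch onboard' holds; catch logbook absent → not met
3. emergency instruction placard present → met
4. overdue maintenance items 0 ≤ 2 → met
5. condition 'operates beyond 50 nautical miles' holds; life-raft servicing 144 days ago vs limit 120 → not met
6. condition 'carries more than 16 crew' does not hold → requirement n/a → met
7. garbage management plan present → met
Not met: 2 of 7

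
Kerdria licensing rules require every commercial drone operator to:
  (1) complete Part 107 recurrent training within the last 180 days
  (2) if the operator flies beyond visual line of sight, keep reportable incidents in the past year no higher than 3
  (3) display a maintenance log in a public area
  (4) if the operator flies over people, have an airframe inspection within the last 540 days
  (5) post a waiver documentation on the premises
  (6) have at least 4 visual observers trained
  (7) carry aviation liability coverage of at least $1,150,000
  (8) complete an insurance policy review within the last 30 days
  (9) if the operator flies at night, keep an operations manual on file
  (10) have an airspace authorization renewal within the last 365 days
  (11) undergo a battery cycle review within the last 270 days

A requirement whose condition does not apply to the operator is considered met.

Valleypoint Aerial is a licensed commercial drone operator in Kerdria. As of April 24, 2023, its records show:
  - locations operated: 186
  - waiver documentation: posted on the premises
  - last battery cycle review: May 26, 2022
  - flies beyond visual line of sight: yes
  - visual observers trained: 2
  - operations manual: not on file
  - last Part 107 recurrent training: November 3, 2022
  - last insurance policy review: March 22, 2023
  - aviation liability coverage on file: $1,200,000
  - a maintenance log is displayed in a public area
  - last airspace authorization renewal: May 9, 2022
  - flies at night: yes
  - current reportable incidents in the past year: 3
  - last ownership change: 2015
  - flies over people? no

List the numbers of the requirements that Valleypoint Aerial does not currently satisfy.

6, 8, 9, 11

1. Part 107 recurrent training 172 days ago vs limit 180 → met
2. condition 'flies beyond visual line of sight' holds; reportable incidents in the past year 3 ≤ 3 → met
3. maintenance log present → met
4. condition 'flies over people' does not hold → requirement n/a → met
5. waiver documentation present → met
6. visual observers trained 2 < 4 → not met
7. aviation liability coverage $1,200,000 ≥ $1,150,000 → met
8. insurance policy review 33 days ago vs limit 30 → not met
9. condition 'flies at night' holds; operations manual absent → not met
10. airspace authorization renewal 350 days ago vs limit 365 → met
11. battery cycle review 333 days ago vs limit 270 → not met
Not met: 6, 8, 9, 11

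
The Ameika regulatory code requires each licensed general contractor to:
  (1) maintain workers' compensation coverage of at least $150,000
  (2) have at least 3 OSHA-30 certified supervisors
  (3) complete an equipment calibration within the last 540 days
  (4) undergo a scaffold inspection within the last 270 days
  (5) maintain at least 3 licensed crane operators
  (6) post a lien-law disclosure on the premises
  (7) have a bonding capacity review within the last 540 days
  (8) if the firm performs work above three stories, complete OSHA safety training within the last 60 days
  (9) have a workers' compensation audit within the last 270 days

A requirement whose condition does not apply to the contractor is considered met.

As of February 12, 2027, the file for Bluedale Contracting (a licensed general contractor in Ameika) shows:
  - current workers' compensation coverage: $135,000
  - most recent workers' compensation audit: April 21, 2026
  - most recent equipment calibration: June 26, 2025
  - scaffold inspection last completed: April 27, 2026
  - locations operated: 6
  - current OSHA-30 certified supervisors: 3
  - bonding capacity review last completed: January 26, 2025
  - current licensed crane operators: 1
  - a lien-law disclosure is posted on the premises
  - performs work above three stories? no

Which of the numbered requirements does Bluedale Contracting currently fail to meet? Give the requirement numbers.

1. workers' compensation coverage $135,000 < $150,000 → not met
2. OSHA-30 certified supervisors 3 ≥ 3 → met
3. equipment calibration 596 days ago vs limit 540 → not met
4. scaffold inspection 291 days ago vs limit 270 → not met
5. licensed crane operators 1 < 3 → not met
6. lien-law disclosure present → met
7. bonding capacity review 747 days ago vs limit 540 → not met
8. condition 'performs work above three stories' does not hold → requirement n/a → met
9. workers' compensation audit 297 days ago vs limit 270 → not met
Not met: 1, 3, 4, 5, 7, 9

1, 3, 4, 5, 7, 9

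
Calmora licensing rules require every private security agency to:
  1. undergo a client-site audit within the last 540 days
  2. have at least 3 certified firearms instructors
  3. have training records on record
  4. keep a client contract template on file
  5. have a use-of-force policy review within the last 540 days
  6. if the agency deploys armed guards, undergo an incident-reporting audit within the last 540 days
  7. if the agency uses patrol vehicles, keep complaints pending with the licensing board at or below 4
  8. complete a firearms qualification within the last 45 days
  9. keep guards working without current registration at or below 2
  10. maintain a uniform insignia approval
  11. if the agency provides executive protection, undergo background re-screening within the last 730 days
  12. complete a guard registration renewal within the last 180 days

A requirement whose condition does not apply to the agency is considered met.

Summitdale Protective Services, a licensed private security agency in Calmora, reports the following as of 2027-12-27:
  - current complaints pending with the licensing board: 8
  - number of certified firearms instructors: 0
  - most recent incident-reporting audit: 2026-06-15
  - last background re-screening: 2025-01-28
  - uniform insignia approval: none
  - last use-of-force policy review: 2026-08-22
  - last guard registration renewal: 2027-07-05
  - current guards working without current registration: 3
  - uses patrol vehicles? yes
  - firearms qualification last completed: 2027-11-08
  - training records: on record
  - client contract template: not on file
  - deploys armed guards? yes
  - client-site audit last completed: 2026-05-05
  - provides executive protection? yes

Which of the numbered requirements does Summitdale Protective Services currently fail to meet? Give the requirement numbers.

1. client-site audit 601 days ago vs limit 540 → not met
2. certified firearms instructors 0 < 3 → not met
3. training records present → met
4. client contract template absent → not met
5. use-of-force policy review 492 days ago vs limit 540 → met
6. condition 'deploys armed guards' holds; incident-reporting audit 560 days ago vs limit 540 → not met
7. condition 'uses patrol vehicles' holds; complaints pending with the licensing board 8 > 4 → not met
8. firearms qualification 49 days ago vs limit 45 → not met
9. guards working without current registration 3 > 2 → not met
10. uniform insignia approval absent → not met
11. condition 'provides executive protection' holds; background re-screening 1063 days ago vs limit 730 → not met
12. guard registration renewal 175 days ago vs limit 180 → met
Not met: 1, 2, 4, 6, 7, 8, 9, 10, 11

1, 2, 4, 6, 7, 8, 9, 10, 11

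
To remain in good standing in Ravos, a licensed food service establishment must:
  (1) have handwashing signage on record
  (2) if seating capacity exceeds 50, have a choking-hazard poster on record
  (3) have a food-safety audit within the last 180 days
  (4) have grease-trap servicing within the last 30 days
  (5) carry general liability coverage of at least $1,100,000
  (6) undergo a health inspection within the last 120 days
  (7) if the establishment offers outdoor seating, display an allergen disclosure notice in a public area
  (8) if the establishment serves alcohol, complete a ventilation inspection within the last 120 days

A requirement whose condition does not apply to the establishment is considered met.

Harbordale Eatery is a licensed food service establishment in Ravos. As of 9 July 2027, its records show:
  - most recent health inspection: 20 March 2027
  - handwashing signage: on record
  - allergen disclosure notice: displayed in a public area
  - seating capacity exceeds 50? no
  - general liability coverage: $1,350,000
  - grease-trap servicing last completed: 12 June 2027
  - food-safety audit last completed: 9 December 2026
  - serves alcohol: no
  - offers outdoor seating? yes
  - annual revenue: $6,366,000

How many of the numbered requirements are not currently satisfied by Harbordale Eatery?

1. handwashing signage present → met
2. condition 'seating capacity exceeds 50' does not hold → requirement n/a → met
3. food-safety audit 212 days ago vs limit 180 → not met
4. grease-trap servicing 27 days ago vs limit 30 → met
5. general liability coverage $1,350,000 ≥ $1,100,000 → met
6. health inspection 111 days ago vs limit 120 → met
7. condition 'offers outdoor seating' holds; allergen disclosure notice present → met
8. condition 'serves alcohol' does not hold → requirement n/a → met
Not met: 1 of 8

1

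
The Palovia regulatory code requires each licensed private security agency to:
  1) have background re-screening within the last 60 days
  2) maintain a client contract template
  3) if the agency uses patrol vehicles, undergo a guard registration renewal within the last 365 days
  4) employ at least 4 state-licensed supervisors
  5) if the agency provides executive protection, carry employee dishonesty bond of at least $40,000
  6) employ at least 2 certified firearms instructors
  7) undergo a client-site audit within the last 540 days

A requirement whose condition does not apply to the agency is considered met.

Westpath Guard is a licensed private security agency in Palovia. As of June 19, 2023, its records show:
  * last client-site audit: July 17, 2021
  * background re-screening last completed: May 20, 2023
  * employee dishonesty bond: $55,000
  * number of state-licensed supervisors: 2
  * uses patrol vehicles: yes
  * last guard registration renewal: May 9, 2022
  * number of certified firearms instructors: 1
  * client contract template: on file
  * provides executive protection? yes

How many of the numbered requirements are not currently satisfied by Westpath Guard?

4

1. background re-screening 30 days ago vs limit 60 → met
2. client contract template present → met
3. condition 'uses patrol vehicles' holds; guard registration renewal 406 days ago vs limit 365 → not met
4. state-licensed supervisors 2 < 4 → not met
5. condition 'provides executive protection' holds; employee dishonesty bond $55,000 ≥ $40,000 → met
6. certified firearms instructors 1 < 2 → not met
7. client-site audit 702 days ago vs limit 540 → not met
Not met: 4 of 7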